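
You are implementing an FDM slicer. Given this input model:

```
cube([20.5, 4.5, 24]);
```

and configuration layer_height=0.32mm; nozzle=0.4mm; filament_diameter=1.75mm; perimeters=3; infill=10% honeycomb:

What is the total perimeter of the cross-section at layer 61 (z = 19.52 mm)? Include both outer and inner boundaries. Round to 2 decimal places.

50.00 mm

At z = 19.52 mm: the 20.5×4.5 cube contributes its full rectangle (perimeter 50.00 mm). Overall, the cross-section is a single solid region. Total boundary length (outer) = 50.00 mm.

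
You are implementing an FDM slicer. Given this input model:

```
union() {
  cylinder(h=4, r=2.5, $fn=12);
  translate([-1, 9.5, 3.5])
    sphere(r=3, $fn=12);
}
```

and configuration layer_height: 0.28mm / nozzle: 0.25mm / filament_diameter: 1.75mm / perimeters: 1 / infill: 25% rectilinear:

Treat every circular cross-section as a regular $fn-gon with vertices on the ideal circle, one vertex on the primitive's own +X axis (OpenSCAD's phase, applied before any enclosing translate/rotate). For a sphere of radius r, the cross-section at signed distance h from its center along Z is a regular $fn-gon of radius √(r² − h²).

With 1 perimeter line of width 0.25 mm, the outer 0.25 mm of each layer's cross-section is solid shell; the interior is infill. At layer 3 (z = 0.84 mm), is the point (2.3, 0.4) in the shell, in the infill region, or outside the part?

At z = 0.84 mm: the r=2.5 cylinder gives a regular 12-gon of circumradius 2.5 (constant along its height); the r=3 sphere at (-1, 9.5) slices to a regular 12-gon of circumradius 1.387 (√(r²−h²) with h=2.66 from center); Merging all regions: the 2 present regions are separate (no shared area or edge), so areas and boundary lengths simply add and each stays a separate island — 2 connected regions. Overall, the cross-section has 2 separate islands. The nearest boundary edge runs (2.17, 1.25)→(2.50, 0.00); distance from the point to it = 0.09 mm. (Shell/infill is judged within the island containing the point — the largest one.) The point is inside the cross-section, 0.09 mm from the nearest boundary — within the 0.25 mm shell band (1 × 0.25).

shell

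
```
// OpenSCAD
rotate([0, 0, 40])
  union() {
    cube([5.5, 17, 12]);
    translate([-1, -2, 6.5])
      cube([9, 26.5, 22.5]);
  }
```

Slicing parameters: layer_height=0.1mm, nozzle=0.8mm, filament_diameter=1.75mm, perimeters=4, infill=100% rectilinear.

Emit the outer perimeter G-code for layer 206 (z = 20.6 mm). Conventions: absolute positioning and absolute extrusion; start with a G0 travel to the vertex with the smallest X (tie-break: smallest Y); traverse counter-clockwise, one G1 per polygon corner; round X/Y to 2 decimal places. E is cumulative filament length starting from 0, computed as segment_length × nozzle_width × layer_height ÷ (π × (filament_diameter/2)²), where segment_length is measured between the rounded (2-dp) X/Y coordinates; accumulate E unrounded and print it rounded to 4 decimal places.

G0 X-16.51 Y18.13 Z20.60
G1 X0.52 Y-2.17 E0.8813
G1 X7.41 Y3.61 E1.1804
G1 X-9.62 Y23.91 E2.0617
G1 X-16.51 Y18.13 E2.3609

At z = 20.6 mm: the cube is absent (z outside [0, 12]); the cube at (-1, -2) is present — its section is the full 9×26.5 rectangle; Taking the union: only the 9×26.5 cube at (-1, -2) is present, so the union is just that shape — 1 connected region; (rotated 40° about Z; rotation is an isometry so areas/perimeters/island counts are preserved). The outline is a single polygon with 4 vertices. Extrusion per mm of travel: 0.8 × 0.1 / (π × 0.875²) = 0.033260. Accumulating E over each segment gives final E = 2.3609.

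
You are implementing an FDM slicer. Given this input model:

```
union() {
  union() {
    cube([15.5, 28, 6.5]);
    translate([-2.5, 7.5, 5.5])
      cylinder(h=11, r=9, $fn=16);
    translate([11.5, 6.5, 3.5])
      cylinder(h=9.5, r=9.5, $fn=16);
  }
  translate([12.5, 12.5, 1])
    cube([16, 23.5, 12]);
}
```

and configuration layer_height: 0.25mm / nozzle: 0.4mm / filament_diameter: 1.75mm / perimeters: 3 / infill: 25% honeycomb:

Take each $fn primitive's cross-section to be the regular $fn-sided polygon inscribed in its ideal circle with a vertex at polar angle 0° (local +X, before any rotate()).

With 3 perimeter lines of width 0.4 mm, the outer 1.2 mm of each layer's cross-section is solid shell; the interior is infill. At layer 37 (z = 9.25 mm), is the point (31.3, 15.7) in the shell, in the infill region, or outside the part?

outside

At z = 9.25 mm: the cube is not intersected at this z (z outside [0, 6.5]); the cylinder at (-2.5, 7.5): section is a regular 16-gon, circumradius r=9; the r=9.5 cylinder at (11.5, 6.5) contributes a regular 16-gon of circumradius 9.5; Taking the union: the regions partially overlap (shared area 33.68 mm²), so overlapping operands fuse into one piece — 1 connected region; the cube at (12.5, 12.5) (footprint 16×23.5) is included at this height; Taking the union: the regions partially overlap (shared area 13.57 mm²), so overlapping operands fuse into one piece — 1 connected region. Overall, the cross-section is a single solid region. The nearest boundary edge runs (28.50, 36.00)→(28.50, 12.50); distance from the point to it = 2.80 mm. The point is not inside any of the regions above, so it lies outside the cross-section (2.80 mm from the nearest boundary).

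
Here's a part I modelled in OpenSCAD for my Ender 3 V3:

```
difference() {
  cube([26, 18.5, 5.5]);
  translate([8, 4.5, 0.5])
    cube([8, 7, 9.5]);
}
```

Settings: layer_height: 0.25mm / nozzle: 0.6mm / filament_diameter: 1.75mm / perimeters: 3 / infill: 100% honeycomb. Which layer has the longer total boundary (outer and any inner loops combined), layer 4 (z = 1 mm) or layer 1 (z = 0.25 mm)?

Layer 4 (z = 1): the 26×18.5 cube contributes its full rectangle (perimeter 89.00 mm); the cube at (8, 4.5) (footprint 8×7) is included at this height (perimeter 30.00 mm); Taking the first minus the rest: starting from the 26×18.5 cube, the 8×7 cube at (8, 4.5) lies wholly inside it (removes its full 56.00 mm² and its 30.00 mm outline becomes a hole wall) — boundary (outer + 1 inner loop) = 119.00 mm. So its perimeter = 119.00 mm. Layer 1 (z = 0.25): the cube is present — its section is the full 26×18.5 rectangle (perimeter 89.00 mm); the cube at (8, 4.5) is absent (z outside [0.5, 10]); After the difference (first − rest): none of the subtracted shapes is present at this height, so the 26×18.5 cube is unchanged — boundary = 89.00 mm. So its perimeter = 89.00 mm. Layer 4 is larger (119.00 vs 89.00 mm).

layer 4 (z = 1 mm)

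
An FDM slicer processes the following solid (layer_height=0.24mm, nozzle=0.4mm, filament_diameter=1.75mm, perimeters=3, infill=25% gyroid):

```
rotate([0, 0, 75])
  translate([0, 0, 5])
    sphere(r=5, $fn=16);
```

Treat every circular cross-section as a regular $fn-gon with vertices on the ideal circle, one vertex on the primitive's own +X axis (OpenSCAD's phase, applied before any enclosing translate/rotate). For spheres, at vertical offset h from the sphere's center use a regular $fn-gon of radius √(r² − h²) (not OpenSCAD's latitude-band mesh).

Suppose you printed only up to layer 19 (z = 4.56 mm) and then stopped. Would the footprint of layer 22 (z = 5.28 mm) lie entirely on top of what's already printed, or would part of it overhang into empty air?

entirely on top

Compare the two slices. At z = 4.56: the r=5 sphere slices to a regular 16-gon of circumradius 4.981 (√(r²−h²) with h=0.44 from center) (area = (16/2)·4.981²·sin(360°/16) = 75.94 mm²); (whole slice rotated 75° about Z — lengths, areas and connectivity unchanged). At z = 5.28: the r=5 sphere contributes a regular 16-gon of circumradius √(5²−0.28²) = 4.992 (area = (16/2)·4.992²·sin(360°/16) = 76.30 mm²); (whole slice rotated 75° about Z — lengths, areas and connectivity unchanged). Checking containment: the cross-section at z = 5.28 is a subset of the cross-section at z = 4.56.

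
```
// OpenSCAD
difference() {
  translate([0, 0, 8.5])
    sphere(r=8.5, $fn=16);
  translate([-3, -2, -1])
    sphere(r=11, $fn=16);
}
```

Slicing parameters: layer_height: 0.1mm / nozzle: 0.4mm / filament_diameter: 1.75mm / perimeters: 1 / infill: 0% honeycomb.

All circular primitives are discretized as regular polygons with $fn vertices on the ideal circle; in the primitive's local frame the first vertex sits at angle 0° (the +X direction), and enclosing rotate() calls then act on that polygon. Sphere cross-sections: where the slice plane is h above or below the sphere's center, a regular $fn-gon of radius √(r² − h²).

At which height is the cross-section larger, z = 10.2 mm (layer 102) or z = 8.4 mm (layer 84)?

layer 102 (z = 10.2 mm)

Layer 102 (z = 10.2): the sphere: section is a regular 16-gon, circumradius = √(r²−h²) = √(8.5²−1.7²) = 8.328 (area = (16/2)·8.328²·sin(360°/16) = 212.34 mm²); the sphere at (-3, -2) does not reach this height (|z−center|=11.200 > r=11); Taking the first minus the rest: none of the subtracted shapes is present at this height, so the r=8.5 sphere is unchanged — area = 212.34 mm². So its area = 212.34 mm². Layer 84 (z = 8.4): the sphere: section is a regular 16-gon, circumradius = √(r²−h²) = √(8.5²−0.1²) = 8.499 (area = (16/2)·8.499²·sin(360°/16) = 221.16 mm²); the sphere at (-3, -2): section is a regular 16-gon, circumradius = √(r²−h²) = √(11²−9.4²) = 5.713 (area = (16/2)·5.713²·sin(360°/16) = 99.93 mm²); After the difference (first − rest): starting from the r=8.5 sphere (221.16 mm²), the r=11 sphere at (-3, -2) partially overlaps it — only the 94.47 mm² overlap (of its 99.93 mm²) is removed, clipping the outline — area = 126.69 mm². So its area = 126.69 mm². Layer 102 is larger (212.34 vs 126.69 mm²).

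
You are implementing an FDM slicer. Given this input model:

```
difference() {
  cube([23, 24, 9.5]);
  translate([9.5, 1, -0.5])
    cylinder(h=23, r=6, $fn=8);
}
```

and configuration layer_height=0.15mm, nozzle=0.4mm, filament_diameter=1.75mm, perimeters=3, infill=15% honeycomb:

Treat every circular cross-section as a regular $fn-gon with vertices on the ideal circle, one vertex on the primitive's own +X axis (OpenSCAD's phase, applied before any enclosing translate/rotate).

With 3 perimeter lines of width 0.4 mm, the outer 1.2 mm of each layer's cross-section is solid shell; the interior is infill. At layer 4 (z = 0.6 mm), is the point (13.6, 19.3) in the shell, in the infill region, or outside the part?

At z = 0.6 mm: the 23×24 cube contributes its full rectangle; the cylinder at (9.5, 1): section is a regular 8-gon, circumradius r=6; Subtracting the remaining from the first: starting from the 23×24 cube, the r=6 cylinder at (9.5, 1) partially overlaps it — only the 62.50 mm² overlap (of its 101.82 mm²) is removed, clipping the outline — 1 connected region. Overall, the cross-section is a single solid region. The nearest boundary edge runs (0.00, 24.00)→(23.00, 24.00); distance from the point to it = 4.70 mm. The point is inside the cross-section and 4.70 mm from the nearest boundary — more than the 1.2 mm shell width (3 × 0.4), so it's in the infill interior.

infill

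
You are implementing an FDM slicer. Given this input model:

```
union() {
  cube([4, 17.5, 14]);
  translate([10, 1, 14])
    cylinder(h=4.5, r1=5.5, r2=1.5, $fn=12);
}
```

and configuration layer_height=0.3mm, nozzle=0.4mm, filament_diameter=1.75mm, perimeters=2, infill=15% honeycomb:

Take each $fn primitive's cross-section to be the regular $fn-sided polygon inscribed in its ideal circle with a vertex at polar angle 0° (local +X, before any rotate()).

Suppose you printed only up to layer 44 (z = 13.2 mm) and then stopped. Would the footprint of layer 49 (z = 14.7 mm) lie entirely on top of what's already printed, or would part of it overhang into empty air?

part overhangs

Compare the two slices. At z = 13.2: the cube (footprint 4×17.5) is included at this height (area 70.00 mm²); the cone at (10, 1) does not reach this height (z outside [14, 18.5]); Combining (union): only the 4×17.5 cube is present, so the union is just that shape — area = 70.00 mm². At z = 14.7: the cube is not intersected at this z (z outside [0, 14]); the cone at (10, 1) contributes a regular 12-gon of circumradius 4.878 (interpolated between r1=5.5 and r2=1.5 at t=0.156) (area = (12/2)·4.878²·sin(360°/12) = 71.38 mm²); Taking the union: only the cone at (10, 1) is present, so the union is just that shape — area = 71.38 mm². Checking containment: at z = 14.7 the cross-section extends beyond the z = 13.2 cross-section by about 71.38 mm².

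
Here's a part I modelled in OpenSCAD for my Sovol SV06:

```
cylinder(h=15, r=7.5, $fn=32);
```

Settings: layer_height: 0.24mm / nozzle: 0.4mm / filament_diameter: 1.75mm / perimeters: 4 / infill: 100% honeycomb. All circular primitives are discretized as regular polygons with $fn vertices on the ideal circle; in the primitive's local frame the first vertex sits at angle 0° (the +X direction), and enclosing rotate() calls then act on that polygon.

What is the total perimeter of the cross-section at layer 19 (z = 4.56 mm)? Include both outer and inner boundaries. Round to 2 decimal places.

At z = 4.56 mm: the cylinder: section is a regular 32-gon, circumradius r=7.5 (perimeter = 2·32·7.500·sin(180°/32) = 47.05 mm). Overall, the cross-section is a single solid region. Total boundary length (outer) = 47.05 mm.

47.05 mm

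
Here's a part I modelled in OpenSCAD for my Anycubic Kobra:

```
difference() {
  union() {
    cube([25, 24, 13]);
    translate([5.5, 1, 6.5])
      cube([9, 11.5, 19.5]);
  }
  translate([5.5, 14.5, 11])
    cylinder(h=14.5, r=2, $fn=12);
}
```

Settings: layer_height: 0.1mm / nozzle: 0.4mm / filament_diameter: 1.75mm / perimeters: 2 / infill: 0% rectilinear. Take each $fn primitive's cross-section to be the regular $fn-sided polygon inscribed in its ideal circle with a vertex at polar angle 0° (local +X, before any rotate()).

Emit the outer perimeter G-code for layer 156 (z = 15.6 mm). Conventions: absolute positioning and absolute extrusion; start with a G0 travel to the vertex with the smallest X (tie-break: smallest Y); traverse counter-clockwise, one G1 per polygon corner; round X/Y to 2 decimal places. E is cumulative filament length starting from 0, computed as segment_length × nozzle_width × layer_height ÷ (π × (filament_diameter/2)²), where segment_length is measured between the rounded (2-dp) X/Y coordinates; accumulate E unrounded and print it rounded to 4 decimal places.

G0 X5.50 Y1.00 Z15.60
G1 X14.50 Y1.00 E0.1497
G1 X14.50 Y12.50 E0.3409
G1 X5.50 Y12.50 E0.4906
G1 X5.50 Y1.00 E0.6818

At z = 15.6 mm: the cube is not intersected at this z (z outside [0, 13]); the cube at (5.5, 1) (footprint 9×11.5) is included at this height; Merging all regions: only the 9×11.5 cube at (5.5, 1) is present, so the union is just that shape — 1 connected region; the r=2 cylinder at (5.5, 14.5) gives a regular 12-gon of circumradius 2 (constant along its height); Subtracting the remaining from the first: starting from that combined region, the r=2 cylinder at (5.5, 14.5) misses the remaining region (no effect) — 1 connected region. The outline is a single polygon with 4 vertices. Extrusion per mm of travel: 0.4 × 0.1 / (π × 0.875²) = 0.016630. Accumulating E over each segment gives final E = 0.6818.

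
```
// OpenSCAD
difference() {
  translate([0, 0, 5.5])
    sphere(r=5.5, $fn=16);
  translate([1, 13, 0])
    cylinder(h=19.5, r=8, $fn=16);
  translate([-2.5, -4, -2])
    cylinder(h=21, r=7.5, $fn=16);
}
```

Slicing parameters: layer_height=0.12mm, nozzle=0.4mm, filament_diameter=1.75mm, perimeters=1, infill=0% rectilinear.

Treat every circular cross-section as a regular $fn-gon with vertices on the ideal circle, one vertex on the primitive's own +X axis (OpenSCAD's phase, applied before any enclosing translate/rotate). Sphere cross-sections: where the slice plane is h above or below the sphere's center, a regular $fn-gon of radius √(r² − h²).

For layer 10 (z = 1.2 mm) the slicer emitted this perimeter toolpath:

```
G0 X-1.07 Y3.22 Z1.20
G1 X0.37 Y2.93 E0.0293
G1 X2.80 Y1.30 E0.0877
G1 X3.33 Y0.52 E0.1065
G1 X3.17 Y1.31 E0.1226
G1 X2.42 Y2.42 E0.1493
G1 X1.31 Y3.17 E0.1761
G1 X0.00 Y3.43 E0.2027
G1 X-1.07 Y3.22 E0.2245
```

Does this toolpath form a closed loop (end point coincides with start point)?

Start point (G0): (-1.07, 3.22). End point (last G1): the path returns to the start — closed.

yes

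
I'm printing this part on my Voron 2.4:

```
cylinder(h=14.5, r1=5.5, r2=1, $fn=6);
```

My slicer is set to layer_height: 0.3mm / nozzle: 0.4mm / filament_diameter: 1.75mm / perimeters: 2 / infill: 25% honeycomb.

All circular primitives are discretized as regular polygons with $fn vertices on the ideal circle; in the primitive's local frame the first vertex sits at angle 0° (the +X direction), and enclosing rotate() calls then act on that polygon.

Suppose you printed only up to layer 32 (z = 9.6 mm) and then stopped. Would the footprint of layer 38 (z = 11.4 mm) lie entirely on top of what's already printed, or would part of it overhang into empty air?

entirely on top

Compare the two slices. At z = 9.6: the cone: at t=0.662 of its height the radius interpolates to r₁+(r₂−r₁)t = 2.521, giving a regular 6-gon of that circumradius (area = (6/2)·2.521²·sin(360°/6) = 16.51 mm²). At z = 11.4: the cone (r1=5.5→r2=1) has section circumradius 1.962 here — a regular 6-gon (area = (6/2)·1.962²·sin(360°/6) = 10.00 mm²). Checking containment: the cross-section at z = 11.4 is a subset of the cross-section at z = 9.6.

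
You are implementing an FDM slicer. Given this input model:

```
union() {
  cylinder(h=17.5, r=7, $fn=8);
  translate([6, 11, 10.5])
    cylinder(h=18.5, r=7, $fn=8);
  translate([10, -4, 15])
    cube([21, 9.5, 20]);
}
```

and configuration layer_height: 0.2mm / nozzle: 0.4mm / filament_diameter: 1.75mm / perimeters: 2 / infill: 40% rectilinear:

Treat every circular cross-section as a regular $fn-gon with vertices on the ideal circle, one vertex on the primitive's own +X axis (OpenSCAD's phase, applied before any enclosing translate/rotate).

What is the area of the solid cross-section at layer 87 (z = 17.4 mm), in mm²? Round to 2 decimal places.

At z = 17.4 mm: the r=7 cylinder contributes a regular 8-gon of circumradius 7 (area = (8/2)·7.000²·sin(360°/8) = 138.59 mm²); the r=7 cylinder at (6, 11) contributes a regular 8-gon of circumradius 7 (area = (8/2)·7.000²·sin(360°/8) = 138.59 mm²); the cube at (10, -4) (footprint 21×9.5) is included at this height (area 199.50 mm²); Merging all regions: the regions partially overlap — summed areas 476.69 mm² minus the doubly-counted overlap 2.14 mm² gives 474.55 mm² — area = 474.55 mm². Overall, the cross-section has 2 separate islands. Net area = 474.55 mm².

474.55 mm²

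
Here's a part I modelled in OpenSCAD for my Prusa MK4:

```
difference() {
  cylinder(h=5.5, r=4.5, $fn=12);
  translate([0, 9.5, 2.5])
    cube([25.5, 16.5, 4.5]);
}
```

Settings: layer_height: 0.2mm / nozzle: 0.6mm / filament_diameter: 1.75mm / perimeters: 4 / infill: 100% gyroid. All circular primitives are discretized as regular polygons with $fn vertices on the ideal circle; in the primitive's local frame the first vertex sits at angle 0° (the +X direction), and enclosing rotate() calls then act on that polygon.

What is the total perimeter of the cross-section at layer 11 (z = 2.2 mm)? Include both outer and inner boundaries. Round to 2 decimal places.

At z = 2.2 mm: the r=4.5 cylinder contributes a regular 12-gon of circumradius 4.5 (perimeter = 2·12·4.500·sin(180°/12) = 27.95 mm); the cube at (0, 9.5) is absent (z outside [2.5, 7]); After the difference (first − rest): none of the subtracted shapes is present at this height, so the r=4.5 cylinder is unchanged — boundary = 27.95 mm. Overall, the cross-section is a single solid region. Total boundary length (outer) = 27.95 mm.

27.95 mm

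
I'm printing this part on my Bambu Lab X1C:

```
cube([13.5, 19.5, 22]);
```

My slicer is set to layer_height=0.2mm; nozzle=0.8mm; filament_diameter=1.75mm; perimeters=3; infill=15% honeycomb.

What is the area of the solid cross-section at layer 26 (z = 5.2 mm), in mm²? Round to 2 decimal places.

At z = 5.2 mm: the cube (footprint 13.5×19.5) is included at this height (area 263.25 mm²). Overall, the cross-section is a single solid region. Net area = 263.25 mm².

263.25 mm²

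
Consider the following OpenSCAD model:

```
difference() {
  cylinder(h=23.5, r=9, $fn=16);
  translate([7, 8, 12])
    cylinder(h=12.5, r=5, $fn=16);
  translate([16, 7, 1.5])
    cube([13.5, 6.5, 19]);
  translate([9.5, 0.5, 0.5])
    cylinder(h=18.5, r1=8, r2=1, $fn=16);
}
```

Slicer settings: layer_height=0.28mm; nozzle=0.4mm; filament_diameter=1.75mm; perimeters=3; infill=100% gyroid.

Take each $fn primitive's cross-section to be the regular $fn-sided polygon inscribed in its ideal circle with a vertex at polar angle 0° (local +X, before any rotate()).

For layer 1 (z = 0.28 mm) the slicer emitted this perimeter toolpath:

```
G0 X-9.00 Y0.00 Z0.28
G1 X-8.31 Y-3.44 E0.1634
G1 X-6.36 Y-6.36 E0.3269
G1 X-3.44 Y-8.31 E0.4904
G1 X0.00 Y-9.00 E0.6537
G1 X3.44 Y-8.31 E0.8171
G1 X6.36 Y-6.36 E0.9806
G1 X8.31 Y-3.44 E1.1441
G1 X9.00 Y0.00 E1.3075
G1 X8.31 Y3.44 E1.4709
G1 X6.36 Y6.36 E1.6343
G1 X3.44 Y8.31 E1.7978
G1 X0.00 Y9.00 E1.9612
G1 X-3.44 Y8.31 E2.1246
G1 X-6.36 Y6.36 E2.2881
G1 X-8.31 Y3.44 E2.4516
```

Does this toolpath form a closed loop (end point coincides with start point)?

Start point (G0): (-9.00, 0.00). End point (last G1): the path does not return to the start — open.

no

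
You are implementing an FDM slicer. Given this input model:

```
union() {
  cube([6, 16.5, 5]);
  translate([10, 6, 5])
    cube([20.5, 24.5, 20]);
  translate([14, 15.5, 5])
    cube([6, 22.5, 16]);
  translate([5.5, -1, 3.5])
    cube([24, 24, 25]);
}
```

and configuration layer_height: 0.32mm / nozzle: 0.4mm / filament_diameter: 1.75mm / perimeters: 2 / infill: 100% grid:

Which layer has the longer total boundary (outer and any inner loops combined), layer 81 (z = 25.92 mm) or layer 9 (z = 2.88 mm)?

Layer 81 (z = 25.92): the cube is not intersected at this z (z outside [0, 5]); the cube at (10, 6) does not reach this height (z outside [5, 25]); the cube at (14, 15.5) is not intersected at this z (z outside [5, 21]); the cube at (5.5, -1) (footprint 24×24) is included at this height (perimeter 96.00 mm); Combining (union): only the 24×24 cube at (5.5, -1) is present, so the union is just that shape — boundary = 96.00 mm. So its perimeter = 96.00 mm. Layer 9 (z = 2.88): the cube (footprint 6×16.5) is included at this height (perimeter 45.00 mm); the cube at (10, 6) does not reach this height (z outside [5, 25]); the cube at (14, 15.5) is absent (z outside [5, 21]); the cube at (5.5, -1) does not reach this height (z outside [3.5, 28.5]); Taking the union: only the 6×16.5 cube is present, so the union is just that shape — boundary = 45.00 mm. So its perimeter = 45.00 mm. Layer 81 is larger (96.00 vs 45.00 mm).

layer 81 (z = 25.92 mm)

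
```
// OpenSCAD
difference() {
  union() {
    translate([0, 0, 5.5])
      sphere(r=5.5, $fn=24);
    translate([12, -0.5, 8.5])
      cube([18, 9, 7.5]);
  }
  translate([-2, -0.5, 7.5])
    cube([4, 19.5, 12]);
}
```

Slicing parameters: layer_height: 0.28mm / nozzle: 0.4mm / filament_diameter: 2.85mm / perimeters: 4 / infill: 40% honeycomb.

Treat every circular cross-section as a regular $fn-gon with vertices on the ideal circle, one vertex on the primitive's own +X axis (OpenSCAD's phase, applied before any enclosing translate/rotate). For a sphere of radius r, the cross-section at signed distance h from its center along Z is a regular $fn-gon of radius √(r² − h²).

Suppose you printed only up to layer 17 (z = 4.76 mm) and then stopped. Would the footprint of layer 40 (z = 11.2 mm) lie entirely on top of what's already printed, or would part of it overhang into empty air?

part overhangs

Compare the two slices. At z = 4.76: the r=5.5 sphere slices to a regular 24-gon of circumradius 5.450 (√(r²−h²) with h=0.74 from center) (area = (24/2)·5.450²·sin(360°/24) = 92.25 mm²); the cube at (12, -0.5) is not intersected at this z (z outside [8.5, 16]); Combining (union): only the r=5.5 sphere is present, so the union is just that shape — area = 92.25 mm²; the cube at (-2, -0.5) is absent (z outside [7.5, 19.5]); Taking the first minus the rest: none of the subtracted shapes is present at this height, so that combined region is unchanged — area = 92.25 mm². At z = 11.2: the sphere is absent (|z−center|=5.700 > r=5.5); the 18×9 cube at (12, -0.5) contributes its full rectangle (area 162.00 mm²); Taking the union: only the 18×9 cube at (12, -0.5) is present, so the union is just that shape — area = 162.00 mm²; the 4×19.5 cube at (-2, -0.5) contributes its full rectangle (area 78.00 mm²); Subtracting the remaining from the first: starting from the result so far (162.00 mm²), the 4×19.5 cube at (-2, -0.5) misses the remaining region (no effect) — area = 162.00 mm². Checking containment: at z = 11.2 the cross-section extends beyond the z = 4.76 cross-section by about 162.00 mm².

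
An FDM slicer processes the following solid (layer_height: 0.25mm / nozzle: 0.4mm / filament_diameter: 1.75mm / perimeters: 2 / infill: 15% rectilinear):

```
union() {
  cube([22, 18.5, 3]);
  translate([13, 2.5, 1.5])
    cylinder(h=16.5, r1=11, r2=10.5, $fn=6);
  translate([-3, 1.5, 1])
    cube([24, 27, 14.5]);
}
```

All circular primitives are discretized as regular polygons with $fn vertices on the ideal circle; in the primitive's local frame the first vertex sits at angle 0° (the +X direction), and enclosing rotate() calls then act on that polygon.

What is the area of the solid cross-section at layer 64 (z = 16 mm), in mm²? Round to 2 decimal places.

At z = 16 mm: the cube is absent (z outside [0, 3]); the cone at (13, 2.5) contributes a regular 6-gon of circumradius 10.561 (interpolated between r1=11 and r2=10.5 at t=0.879) (area = (6/2)·10.561²·sin(360°/6) = 289.75 mm²); the cube at (-3, 1.5) does not reach this height (z outside [1, 15.5]); Taking the union: only the cone at (13, 2.5) is present, so the union is just that shape — area = 289.75 mm². Overall, the cross-section is a single solid region. Net area = 289.75 mm².

289.75 mm²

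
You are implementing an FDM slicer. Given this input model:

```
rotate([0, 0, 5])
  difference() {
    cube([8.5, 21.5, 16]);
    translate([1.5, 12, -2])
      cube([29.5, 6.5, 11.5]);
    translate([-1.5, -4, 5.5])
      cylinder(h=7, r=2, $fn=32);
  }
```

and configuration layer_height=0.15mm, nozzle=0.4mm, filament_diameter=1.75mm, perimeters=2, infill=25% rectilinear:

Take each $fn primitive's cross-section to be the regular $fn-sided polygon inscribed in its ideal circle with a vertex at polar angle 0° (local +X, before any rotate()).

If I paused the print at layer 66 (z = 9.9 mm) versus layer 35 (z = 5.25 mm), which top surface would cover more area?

layer 66 (z = 9.9 mm)

Layer 66 (z = 9.9): the 8.5×21.5 cube contributes its full rectangle (area 182.75 mm²); the cube at (1.5, 12) does not reach this height (z outside [-2, 9.5]); the cylinder at (-1.5, -4): section is a regular 32-gon, circumradius r=2 (area = (32/2)·2.000²·sin(360°/32) = 12.49 mm²); Subtracting the remaining from the first: starting from the 8.5×21.5 cube (182.75 mm²), the r=2 cylinder at (-1.5, -4) misses the remaining region (no effect) — area = 182.75 mm²; (rotated 5° about Z; rotation is an isometry so areas/perimeters/island counts are preserved). So its area = 182.75 mm². Layer 35 (z = 5.25): the cube is present — its section is the full 8.5×21.5 rectangle (area 182.75 mm²); the 29.5×6.5 cube at (1.5, 12) contributes its full rectangle (area 191.75 mm²); the cylinder at (-1.5, -4) is absent (z outside [5.5, 12.5]); Taking the first minus the rest: starting from the 8.5×21.5 cube (182.75 mm²), the 29.5×6.5 cube at (1.5, 12) partially overlaps it — only the 45.50 mm² overlap (of its 191.75 mm²) is removed, clipping the outline — area = 137.25 mm²; (rotated 5° about Z; rotation is an isometry so areas/perimeters/island counts are preserved). So its area = 137.25 mm². Layer 66 is larger (182.75 vs 137.25 mm²).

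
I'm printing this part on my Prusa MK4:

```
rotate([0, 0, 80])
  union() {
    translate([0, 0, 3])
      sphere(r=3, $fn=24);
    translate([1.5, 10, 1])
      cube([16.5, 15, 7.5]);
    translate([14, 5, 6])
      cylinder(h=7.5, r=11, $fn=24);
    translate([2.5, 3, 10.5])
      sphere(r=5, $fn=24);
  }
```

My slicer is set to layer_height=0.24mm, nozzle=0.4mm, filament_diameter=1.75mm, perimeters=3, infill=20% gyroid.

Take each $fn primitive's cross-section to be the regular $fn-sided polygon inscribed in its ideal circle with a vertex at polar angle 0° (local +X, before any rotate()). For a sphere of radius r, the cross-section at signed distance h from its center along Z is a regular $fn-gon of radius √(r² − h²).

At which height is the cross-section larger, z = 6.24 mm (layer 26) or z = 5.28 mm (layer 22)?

layer 26 (z = 6.24 mm)

Layer 26 (z = 6.24): the sphere is absent (|z−center|=3.240 > r=3); the 16.5×15 cube at (1.5, 10) contributes its full rectangle (area 247.50 mm²); the r=11 cylinder at (14, 5) gives a regular 24-gon of circumradius 11 (constant along its height) (area = (24/2)·11.000²·sin(360°/24) = 375.81 mm²); the sphere at (2.5, 3): section is a regular 24-gon, circumradius = √(r²−h²) = √(5²−4.26²) = 2.618 (area = (24/2)·2.618²·sin(360°/24) = 21.28 mm²); Merging all regions: the regions partially overlap — summed areas 644.59 mm² minus the doubly-counted overlap 70.44 mm² gives 574.15 mm² — area = 574.15 mm²; (rotated 80° about Z; rotation is an isometry so areas/perimeters/island counts are preserved). So its area = 574.15 mm². Layer 22 (z = 5.28): the sphere: section is a regular 24-gon, circumradius = √(r²−h²) = √(3²−2.28²) = 1.950 (area = (24/2)·1.950²·sin(360°/24) = 11.81 mm²); the cube at (1.5, 10) is present — its section is the full 16.5×15 rectangle (area 247.50 mm²); the cylinder at (14, 5) does not reach this height (z outside [6, 13.5]); the sphere at (2.5, 3) is not intersected at this z (|z−center|=5.220 > r=5); Taking the union: the 2 present regions are separate (no shared area or edge), so areas and boundary lengths simply add and each stays a separate island — area = 259.31 mm²; (rotated 80° about Z; rotation is an isometry so areas/perimeters/island counts are preserved). So its area = 259.31 mm². Layer 26 is larger (574.15 vs 259.31 mm²).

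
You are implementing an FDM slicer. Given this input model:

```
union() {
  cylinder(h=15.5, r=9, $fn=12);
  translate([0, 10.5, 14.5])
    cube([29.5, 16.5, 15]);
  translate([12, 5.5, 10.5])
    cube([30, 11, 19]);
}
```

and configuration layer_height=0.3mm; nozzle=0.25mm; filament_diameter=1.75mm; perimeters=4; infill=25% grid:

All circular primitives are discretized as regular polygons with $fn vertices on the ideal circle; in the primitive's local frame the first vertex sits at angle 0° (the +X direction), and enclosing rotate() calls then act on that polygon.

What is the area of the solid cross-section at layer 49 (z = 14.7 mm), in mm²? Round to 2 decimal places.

At z = 14.7 mm: the r=9 cylinder gives a regular 12-gon of circumradius 9 (constant along its height) (area = (12/2)·9.000²·sin(360°/12) = 243.00 mm²); the cube at (0, 10.5) (footprint 29.5×16.5) is included at this height (area 486.75 mm²); the 30×11 cube at (12, 5.5) contributes its full rectangle (area 330.00 mm²); Taking the union: the regions partially overlap — summed areas 1059.75 mm² minus the doubly-counted overlap 105.00 mm² gives 954.75 mm² — area = 954.75 mm². Overall, the cross-section has 2 separate islands. Net area = 954.75 mm².

954.75 mm²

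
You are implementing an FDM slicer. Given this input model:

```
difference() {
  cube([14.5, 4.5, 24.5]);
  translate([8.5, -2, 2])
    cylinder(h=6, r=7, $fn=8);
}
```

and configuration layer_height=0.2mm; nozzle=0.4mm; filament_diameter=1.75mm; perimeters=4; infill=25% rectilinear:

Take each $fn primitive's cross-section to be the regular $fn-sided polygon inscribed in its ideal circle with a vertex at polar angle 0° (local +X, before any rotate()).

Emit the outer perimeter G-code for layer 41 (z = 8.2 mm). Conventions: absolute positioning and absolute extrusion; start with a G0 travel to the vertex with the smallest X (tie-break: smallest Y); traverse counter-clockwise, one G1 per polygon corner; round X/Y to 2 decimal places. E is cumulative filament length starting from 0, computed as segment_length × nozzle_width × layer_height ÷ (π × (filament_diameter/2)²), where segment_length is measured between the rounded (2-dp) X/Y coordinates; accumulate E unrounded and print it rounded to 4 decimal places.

At z = 8.2 mm: the 14.5×4.5 cube contributes its full rectangle; the cylinder at (8.5, -2) is not intersected at this z (z outside [2, 8]); Subtracting the remaining from the first: none of the subtracted shapes is present at this height, so the 14.5×4.5 cube is unchanged — 1 connected region. The outline is a single polygon with 4 vertices. Extrusion per mm of travel: 0.4 × 0.2 / (π × 0.875²) = 0.033260. Accumulating E over each segment gives final E = 1.2639.

G0 X0.00 Y0.00 Z8.20
G1 X14.50 Y0.00 E0.4823
G1 X14.50 Y4.50 E0.6319
G1 X0.00 Y4.50 E1.1142
G1 X0.00 Y0.00 E1.2639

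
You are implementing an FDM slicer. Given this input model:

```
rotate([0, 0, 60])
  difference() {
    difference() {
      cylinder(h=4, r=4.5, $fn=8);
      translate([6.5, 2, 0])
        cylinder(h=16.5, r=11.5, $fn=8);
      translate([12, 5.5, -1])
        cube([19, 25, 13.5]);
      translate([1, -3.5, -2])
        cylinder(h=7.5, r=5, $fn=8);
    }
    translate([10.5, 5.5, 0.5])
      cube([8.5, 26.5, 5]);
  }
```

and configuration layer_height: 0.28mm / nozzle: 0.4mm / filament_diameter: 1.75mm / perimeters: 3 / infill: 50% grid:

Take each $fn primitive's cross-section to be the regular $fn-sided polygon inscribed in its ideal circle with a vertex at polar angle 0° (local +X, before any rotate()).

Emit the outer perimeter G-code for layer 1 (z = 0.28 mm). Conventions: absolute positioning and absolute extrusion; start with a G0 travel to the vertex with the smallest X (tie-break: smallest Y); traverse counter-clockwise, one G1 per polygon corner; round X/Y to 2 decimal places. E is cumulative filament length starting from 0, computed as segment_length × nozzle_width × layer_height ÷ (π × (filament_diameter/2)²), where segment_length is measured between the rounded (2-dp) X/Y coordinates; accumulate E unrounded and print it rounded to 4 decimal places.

G0 X-2.51 Y-3.56 Z0.28
G1 X-2.25 Y-3.90 E0.0199
G1 X0.28 Y-4.23 E0.1387
G1 X0.01 Y-3.89 E0.1590
G1 X-2.51 Y-3.56 E0.2773

At z = 0.28 mm: the r=4.5 cylinder contributes a regular 8-gon of circumradius 4.5; the r=11.5 cylinder at (6.5, 2) contributes a regular 8-gon of circumradius 11.5; the cube at (12, 5.5) is present — its section is the full 19×25 rectangle; the r=5 cylinder at (1, -3.5) contributes a regular 8-gon of circumradius 5; After the difference (first − rest): starting from the r=4.5 cylinder, the r=11.5 cylinder at (6.5, 2) partially overlaps it — only the 56.14 mm² overlap (of its 374.06 mm²) is removed, clipping the outline; the 19×25 cube at (12, 5.5) misses the remaining region (no effect); the r=5 cylinder at (1, -3.5) partially overlaps it — only the 0.36 mm² overlap (of its 70.71 mm²) is removed, clipping the outline — 1 connected region; the cube at (10.5, 5.5) is absent (z outside [0.5, 5.5]); Taking the first minus the rest: none of the subtracted shapes is present at this height, so that combined region is unchanged — 1 connected region; (whole slice rotated 60° about Z — lengths, areas and connectivity unchanged). The outline is a single polygon with 4 vertices. Extrusion per mm of travel: 0.4 × 0.28 / (π × 0.875²) = 0.046564. Accumulating E over each segment gives final E = 0.2773.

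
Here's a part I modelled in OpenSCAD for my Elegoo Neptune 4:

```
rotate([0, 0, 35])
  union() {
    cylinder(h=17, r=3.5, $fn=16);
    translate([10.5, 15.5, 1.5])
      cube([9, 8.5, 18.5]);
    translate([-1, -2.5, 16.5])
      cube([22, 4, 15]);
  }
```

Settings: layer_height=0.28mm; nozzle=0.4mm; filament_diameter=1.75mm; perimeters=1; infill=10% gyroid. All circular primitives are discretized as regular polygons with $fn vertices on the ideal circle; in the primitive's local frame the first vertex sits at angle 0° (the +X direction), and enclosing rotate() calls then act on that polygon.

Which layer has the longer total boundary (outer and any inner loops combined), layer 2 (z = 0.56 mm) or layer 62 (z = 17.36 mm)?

layer 62 (z = 17.36 mm)

Layer 2 (z = 0.56): the cylinder: section is a regular 16-gon, circumradius r=3.5 (perimeter = 2·16·3.500·sin(180°/16) = 21.85 mm); the cube at (10.5, 15.5) does not reach this height (z outside [1.5, 20]); the cube at (-1, -2.5) is absent (z outside [16.5, 31.5]); Combining (union): only the r=3.5 cylinder is present, so the union is just that shape — boundary = 21.85 mm; (whole slice rotated 35° about Z — lengths, areas and connectivity unchanged). So its perimeter = 21.85 mm. Layer 62 (z = 17.36): the cylinder is not intersected at this z (z outside [0, 17]); the cube at (10.5, 15.5) (footprint 9×8.5) is included at this height (perimeter 35.00 mm); the cube at (-1, -2.5) is present — its section is the full 22×4 rectangle (perimeter 52.00 mm); Taking the union: the 2 present regions are separate (no shared area or edge), so areas and boundary lengths simply add and each stays a separate island — boundary = 87.00 mm; (whole slice rotated 35° about Z — lengths, areas and connectivity unchanged). So its perimeter = 87.00 mm. Layer 62 is larger (87.00 vs 21.85 mm).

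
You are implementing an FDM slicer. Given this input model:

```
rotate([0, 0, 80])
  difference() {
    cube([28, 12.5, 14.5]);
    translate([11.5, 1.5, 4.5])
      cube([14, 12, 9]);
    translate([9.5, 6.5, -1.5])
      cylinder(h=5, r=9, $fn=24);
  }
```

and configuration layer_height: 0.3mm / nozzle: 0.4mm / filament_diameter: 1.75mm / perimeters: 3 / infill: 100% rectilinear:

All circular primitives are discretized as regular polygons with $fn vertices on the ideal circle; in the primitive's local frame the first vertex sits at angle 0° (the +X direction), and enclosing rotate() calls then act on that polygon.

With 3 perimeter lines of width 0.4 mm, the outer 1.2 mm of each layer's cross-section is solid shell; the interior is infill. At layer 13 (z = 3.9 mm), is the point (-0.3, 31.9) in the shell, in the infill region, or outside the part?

At z = 3.9 mm: the cube (footprint 28×12.5) is included at this height; the cube at (11.5, 1.5) is absent (z outside [4.5, 13.5]); the cylinder at (9.5, 6.5) does not reach this height (z outside [-1.5, 3.5]); Taking the first minus the rest: none of the subtracted shapes is present at this height, so the 28×12.5 cube is unchanged — 1 connected region; (rotated 80° about Z; rotation is an isometry so areas/perimeters/island counts are preserved). Overall, the cross-section is a single solid region. Undo the 80° rotation: the query point maps to (31.363, 5.835) in the un-rotated model frame. The nearest boundary edge runs (28.00, 0.00)→(28.00, 12.50); distance from the point to it = 3.36 mm. The point is not inside any of the regions above, so it lies outside the cross-section (3.36 mm from the nearest boundary).

outside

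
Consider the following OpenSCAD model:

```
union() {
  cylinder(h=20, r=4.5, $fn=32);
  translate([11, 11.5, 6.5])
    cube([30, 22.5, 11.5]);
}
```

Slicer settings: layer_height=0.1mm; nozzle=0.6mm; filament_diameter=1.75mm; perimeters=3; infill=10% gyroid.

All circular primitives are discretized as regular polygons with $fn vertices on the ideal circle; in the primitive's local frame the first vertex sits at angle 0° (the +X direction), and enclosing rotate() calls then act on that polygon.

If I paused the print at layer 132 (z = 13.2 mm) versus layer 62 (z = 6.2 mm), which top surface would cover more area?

Layer 132 (z = 13.2): the r=4.5 cylinder gives a regular 32-gon of circumradius 4.5 (constant along its height) (area = (32/2)·4.500²·sin(360°/32) = 63.21 mm²); the cube at (11, 11.5) (footprint 30×22.5) is included at this height (area 675.00 mm²); Combining (union): the 2 present regions are separate (no shared area or edge), so areas and boundary lengths simply add and each stays a separate island — area = 738.21 mm². So its area = 738.21 mm². Layer 62 (z = 6.2): the r=4.5 cylinder gives a regular 32-gon of circumradius 4.5 (constant along its height) (area = (32/2)·4.500²·sin(360°/32) = 63.21 mm²); the cube at (11, 11.5) is absent (z outside [6.5, 18]); Merging all regions: only the r=4.5 cylinder is present, so the union is just that shape — area = 63.21 mm². So its area = 63.21 mm². Layer 132 is larger (738.21 vs 63.21 mm²).

layer 132 (z = 13.2 mm)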